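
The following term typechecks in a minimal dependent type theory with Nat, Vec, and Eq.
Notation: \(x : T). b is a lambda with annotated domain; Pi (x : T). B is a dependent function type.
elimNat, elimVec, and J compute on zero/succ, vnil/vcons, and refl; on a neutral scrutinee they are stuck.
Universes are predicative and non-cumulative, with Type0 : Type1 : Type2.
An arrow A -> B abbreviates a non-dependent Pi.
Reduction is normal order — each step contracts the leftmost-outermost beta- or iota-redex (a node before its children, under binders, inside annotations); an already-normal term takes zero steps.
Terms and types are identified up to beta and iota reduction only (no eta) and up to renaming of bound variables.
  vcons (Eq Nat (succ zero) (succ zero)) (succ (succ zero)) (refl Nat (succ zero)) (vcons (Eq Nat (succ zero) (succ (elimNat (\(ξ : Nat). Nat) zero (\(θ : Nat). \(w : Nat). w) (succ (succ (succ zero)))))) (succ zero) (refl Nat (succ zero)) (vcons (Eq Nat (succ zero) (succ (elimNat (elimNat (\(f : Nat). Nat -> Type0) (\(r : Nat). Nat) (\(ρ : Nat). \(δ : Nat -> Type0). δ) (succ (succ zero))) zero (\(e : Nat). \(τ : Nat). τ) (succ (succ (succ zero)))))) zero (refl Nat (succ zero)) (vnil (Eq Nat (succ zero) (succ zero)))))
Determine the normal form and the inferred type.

reduced normal form:
  vcons (Eq Nat (succ zero) (succ zero)) (succ (succ zero)) (refl Nat (succ zero)) (vcons (Eq Nat (succ zero) (succ zero)) (succ zero) (refl Nat (succ zero)) (vcons (Eq Nat (succ zero) (succ zero)) zero (refl Nat (succ zero)) (vnil (Eq Nat (succ zero) (succ zero)))))
inferred type:
  Vec (Eq Nat (succ zero) (succ zero)) (succ (succ (succ zero)))
observation: contracting an elimNat iota-redex first, the term normalizes in 20 steps.


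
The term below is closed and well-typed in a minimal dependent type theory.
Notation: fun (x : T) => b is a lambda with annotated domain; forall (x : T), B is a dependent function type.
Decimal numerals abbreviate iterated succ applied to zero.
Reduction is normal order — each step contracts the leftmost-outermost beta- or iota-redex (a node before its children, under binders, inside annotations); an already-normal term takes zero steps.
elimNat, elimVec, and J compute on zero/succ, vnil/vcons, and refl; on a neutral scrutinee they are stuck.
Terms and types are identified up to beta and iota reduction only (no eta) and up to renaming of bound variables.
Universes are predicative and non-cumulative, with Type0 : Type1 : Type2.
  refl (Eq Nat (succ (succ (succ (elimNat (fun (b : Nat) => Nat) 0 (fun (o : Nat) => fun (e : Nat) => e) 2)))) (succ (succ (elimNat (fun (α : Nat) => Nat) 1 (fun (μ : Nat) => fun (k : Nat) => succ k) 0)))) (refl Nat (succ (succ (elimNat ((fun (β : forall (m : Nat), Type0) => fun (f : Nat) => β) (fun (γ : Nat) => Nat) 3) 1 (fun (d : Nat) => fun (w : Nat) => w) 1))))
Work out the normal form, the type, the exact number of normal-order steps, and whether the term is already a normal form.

resulting normal form:
  refl (Eq Nat 3 3) (refl Nat 3)
type:
  Eq (Eq Nat 3 3) (refl Nat 3) (refl Nat 3)
reduction steps (normal order): 12
term was already normal: no
first redex: an elimNat iota-redex


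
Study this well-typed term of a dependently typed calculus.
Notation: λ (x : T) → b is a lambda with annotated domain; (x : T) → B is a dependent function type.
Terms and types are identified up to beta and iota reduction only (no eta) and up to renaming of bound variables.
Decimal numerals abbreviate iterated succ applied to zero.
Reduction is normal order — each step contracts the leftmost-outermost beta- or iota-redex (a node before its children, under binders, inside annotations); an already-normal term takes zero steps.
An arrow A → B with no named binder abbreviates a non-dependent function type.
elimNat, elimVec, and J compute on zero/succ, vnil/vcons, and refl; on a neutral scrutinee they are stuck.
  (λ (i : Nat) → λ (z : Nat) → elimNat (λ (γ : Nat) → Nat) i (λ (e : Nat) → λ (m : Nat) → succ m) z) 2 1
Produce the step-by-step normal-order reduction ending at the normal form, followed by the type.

normal-order reduction:
  (λ (i : Nat) → λ (z : Nat) → elimNat (λ (γ : Nat) → Nat) i (λ (e : Nat) → λ (m : Nat) → succ m) z) 2 1
  ~> (λ (i : Nat) → elimNat (λ (z : Nat) → Nat) 2 (λ (γ : Nat) → λ (e : Nat) → succ e) i) 1
  ~> elimNat (λ (i : Nat) → Nat) 2 (λ (z : Nat) → λ (γ : Nat) → succ γ) 1
  ~> (λ (i : Nat) → λ (z : Nat) → succ z) 0 (elimNat (λ (γ : Nat) → Nat) 2 (λ (e : Nat) → λ (m : Nat) → succ m) 0)
  ~> (λ (i : Nat) → succ i) (elimNat (λ (z : Nat) → Nat) 2 (λ (γ : Nat) → λ (e : Nat) → succ e) 0)
  ~> succ (elimNat (λ (i : Nat) → Nat) 2 (λ (z : Nat) → λ (γ : Nat) → succ γ) 0)
  ~> 3
the term's type:
  Nat


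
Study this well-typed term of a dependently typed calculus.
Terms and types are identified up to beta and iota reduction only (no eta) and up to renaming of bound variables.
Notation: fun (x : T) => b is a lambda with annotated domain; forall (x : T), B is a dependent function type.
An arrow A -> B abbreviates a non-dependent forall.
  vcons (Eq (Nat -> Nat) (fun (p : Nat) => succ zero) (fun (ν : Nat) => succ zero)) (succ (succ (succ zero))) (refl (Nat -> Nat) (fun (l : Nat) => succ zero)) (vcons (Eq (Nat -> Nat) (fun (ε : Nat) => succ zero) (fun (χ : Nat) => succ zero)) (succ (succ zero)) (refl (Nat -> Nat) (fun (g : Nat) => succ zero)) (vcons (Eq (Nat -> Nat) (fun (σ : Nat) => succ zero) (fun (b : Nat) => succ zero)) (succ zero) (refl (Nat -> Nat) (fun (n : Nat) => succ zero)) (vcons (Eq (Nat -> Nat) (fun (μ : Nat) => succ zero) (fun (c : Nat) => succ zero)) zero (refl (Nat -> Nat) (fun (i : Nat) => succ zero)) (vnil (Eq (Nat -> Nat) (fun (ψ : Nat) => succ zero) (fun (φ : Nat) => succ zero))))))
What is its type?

type:
  Vec (Eq (Nat -> Nat) (fun (p : Nat) => succ zero) (fun (ν : Nat) => succ zero)) (succ (succ (succ (succ zero))))


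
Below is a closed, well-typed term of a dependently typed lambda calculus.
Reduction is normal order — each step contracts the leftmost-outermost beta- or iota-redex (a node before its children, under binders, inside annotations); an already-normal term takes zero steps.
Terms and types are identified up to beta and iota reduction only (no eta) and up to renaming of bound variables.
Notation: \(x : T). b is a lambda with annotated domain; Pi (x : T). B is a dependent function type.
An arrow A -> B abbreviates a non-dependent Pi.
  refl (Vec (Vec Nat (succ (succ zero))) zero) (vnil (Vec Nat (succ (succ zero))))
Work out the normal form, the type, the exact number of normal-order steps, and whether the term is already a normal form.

reduced normal form:
  refl (Vec (Vec Nat (succ (succ zero))) zero) (vnil (Vec Nat (succ (succ zero))))
type:
  Eq (Vec (Vec Nat (succ (succ zero))) zero) (vnil (Vec Nat (succ (succ zero)))) (vnil (Vec Nat (succ (succ zero))))
normal-order step count: 0
term was already normal: yes


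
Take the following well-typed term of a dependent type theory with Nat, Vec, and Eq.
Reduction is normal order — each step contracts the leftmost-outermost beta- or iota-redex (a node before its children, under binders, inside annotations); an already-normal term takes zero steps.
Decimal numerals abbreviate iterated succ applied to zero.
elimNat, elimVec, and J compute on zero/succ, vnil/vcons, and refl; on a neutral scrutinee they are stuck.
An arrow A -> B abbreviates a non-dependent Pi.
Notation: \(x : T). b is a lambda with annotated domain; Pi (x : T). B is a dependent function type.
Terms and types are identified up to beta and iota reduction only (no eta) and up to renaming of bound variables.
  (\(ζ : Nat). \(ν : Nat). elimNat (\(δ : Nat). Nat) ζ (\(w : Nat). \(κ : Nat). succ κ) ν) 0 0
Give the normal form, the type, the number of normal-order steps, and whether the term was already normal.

resulting normal form:
  0
inferred type:
  Nat
reduction steps (normal order): 3
already normal: no
first redex: a beta-redex


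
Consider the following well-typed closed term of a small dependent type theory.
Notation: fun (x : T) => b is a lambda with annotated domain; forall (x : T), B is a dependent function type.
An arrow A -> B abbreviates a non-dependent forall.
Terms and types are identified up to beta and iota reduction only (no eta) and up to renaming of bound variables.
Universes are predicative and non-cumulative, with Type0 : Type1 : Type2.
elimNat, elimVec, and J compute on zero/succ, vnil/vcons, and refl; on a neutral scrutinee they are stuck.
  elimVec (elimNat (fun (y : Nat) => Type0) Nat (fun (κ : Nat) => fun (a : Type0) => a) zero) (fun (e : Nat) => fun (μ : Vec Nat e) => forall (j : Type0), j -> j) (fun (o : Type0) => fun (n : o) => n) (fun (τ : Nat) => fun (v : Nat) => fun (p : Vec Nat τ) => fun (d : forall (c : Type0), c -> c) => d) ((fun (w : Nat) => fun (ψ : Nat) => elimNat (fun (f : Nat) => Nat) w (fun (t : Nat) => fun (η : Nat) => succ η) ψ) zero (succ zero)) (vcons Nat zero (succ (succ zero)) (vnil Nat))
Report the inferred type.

type:
  forall (y : Type0), y -> y


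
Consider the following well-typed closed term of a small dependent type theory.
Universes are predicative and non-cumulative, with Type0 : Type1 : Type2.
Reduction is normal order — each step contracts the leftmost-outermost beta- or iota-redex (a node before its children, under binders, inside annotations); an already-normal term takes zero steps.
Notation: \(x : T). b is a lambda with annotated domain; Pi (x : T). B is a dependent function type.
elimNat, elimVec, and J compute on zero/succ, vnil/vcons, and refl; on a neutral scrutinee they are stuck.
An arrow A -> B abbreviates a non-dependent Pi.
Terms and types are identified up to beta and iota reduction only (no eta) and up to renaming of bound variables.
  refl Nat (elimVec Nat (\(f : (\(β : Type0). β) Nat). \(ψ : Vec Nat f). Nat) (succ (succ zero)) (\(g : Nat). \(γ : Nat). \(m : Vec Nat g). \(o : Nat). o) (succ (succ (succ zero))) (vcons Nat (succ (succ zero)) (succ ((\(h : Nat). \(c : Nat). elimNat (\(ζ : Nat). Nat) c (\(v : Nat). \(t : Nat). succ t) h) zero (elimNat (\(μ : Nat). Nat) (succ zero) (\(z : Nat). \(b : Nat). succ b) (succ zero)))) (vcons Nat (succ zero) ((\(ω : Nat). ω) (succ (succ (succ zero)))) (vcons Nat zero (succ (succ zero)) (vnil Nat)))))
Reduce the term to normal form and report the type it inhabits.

resulting normal form:
  refl Nat (succ (succ zero))
the term's type:
  Eq Nat (succ (succ zero)) (succ (succ zero))


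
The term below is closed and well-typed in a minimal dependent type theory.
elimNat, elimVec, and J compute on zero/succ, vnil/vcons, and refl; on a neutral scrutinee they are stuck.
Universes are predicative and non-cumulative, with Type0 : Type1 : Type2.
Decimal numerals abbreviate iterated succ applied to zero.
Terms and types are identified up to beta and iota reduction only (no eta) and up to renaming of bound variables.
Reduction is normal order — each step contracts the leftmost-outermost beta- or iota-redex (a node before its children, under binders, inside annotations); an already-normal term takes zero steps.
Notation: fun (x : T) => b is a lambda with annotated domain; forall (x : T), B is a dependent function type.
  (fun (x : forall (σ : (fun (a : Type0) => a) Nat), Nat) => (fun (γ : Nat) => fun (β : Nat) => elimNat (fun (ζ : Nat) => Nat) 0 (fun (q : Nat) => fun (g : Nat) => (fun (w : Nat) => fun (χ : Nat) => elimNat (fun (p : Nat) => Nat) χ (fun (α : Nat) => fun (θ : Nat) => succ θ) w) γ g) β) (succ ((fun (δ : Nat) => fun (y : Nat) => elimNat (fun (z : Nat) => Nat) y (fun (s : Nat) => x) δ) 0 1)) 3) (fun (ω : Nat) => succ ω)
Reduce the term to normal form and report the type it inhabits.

reduced normal form:
  6
inferred type:
  Nat
observation: normalization takes exactly 49 steps under the normal-order strategy.


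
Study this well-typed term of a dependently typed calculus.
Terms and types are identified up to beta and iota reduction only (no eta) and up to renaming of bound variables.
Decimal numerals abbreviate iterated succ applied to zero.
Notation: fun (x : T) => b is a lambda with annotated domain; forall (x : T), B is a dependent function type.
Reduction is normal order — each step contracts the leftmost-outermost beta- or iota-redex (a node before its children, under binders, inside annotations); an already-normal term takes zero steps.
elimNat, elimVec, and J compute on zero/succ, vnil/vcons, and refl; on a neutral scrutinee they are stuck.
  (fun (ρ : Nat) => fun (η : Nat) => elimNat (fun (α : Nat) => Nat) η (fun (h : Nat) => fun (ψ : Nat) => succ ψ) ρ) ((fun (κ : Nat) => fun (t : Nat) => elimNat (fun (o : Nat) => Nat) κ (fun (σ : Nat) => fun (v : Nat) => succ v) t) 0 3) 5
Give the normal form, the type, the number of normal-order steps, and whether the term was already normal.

resulting normal form:
  8
the term's type:
  Nat
steps to reach normal form (normal order): 24
term was already normal: no
first contracted redex: a beta-redex


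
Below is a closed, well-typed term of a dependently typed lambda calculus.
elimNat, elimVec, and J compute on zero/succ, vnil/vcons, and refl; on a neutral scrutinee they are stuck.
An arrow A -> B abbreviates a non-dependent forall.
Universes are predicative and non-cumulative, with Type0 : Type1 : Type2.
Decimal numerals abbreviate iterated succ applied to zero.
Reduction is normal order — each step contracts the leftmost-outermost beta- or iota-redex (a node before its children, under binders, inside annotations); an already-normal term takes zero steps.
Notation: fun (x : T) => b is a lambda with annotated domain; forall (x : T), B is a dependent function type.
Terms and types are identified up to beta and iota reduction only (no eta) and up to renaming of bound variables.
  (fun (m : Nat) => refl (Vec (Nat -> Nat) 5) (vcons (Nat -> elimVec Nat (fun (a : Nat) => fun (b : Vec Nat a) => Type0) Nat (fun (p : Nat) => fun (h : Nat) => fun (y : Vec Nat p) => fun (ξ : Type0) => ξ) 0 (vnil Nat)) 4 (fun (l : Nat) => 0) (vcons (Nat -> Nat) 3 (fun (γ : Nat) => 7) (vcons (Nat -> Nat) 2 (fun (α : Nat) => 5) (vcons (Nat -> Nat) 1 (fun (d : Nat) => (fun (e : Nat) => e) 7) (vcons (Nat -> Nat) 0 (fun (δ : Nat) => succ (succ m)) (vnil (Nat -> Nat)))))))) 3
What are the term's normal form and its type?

reduced normal form:
  refl (Vec (Nat -> Nat) 5) (vcons (Nat -> Nat) 4 (fun (m : Nat) => 0) (vcons (Nat -> Nat) 3 (fun (a : Nat) => 7) (vcons (Nat -> Nat) 2 (fun (b : Nat) => 5) (vcons (Nat -> Nat) 1 (fun (p : Nat) => 7) (vcons (Nat -> Nat) 0 (fun (h : Nat) => 5) (vnil (Nat -> Nat)))))))
inferred type:
  Eq (Vec (Nat -> Nat) 5) (vcons (Nat -> Nat) 4 (fun (m : Nat) => 0) (vcons (Nat -> Nat) 3 (fun (a : Nat) => 7) (vcons (Nat -> Nat) 2 (fun (b : Nat) => 5) (vcons (Nat -> Nat) 1 (fun (p : Nat) => 7) (vcons (Nat -> Nat) 0 (fun (h : Nat) => 5) (vnil (Nat -> Nat))))))) (vcons (Nat -> Nat) 4 (fun (y : Nat) => 0) (vcons (Nat -> Nat) 3 (fun (ξ : Nat) => 7) (vcons (Nat -> Nat) 2 (fun (l : Nat) => 5) (vcons (Nat -> Nat) 1 (fun (γ : Nat) => 7) (vcons (Nat -> Nat) 0 (fun (α : Nat) => 5) (vnil (Nat -> Nat)))))))
observation: the first redex contracted is a beta-redex; the normal form is reached in 3 normal-order steps.


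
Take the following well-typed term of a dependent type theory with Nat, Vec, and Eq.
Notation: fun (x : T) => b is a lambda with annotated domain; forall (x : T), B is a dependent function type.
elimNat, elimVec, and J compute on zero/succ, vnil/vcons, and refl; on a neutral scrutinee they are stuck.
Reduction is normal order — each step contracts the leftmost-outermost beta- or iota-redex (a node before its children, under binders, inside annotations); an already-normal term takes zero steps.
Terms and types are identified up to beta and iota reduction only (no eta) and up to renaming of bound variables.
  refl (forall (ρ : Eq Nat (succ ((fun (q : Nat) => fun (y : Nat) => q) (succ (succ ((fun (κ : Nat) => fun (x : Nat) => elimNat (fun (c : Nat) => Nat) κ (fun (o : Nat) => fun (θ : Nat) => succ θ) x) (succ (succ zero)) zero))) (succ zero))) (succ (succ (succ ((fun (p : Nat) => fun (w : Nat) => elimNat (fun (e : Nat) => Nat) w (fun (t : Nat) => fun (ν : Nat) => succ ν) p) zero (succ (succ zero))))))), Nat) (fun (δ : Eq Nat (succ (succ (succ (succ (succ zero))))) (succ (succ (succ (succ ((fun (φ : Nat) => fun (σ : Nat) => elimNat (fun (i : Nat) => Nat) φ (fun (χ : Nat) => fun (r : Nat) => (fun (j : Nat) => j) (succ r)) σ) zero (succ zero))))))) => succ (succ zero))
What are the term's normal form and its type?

normal form:
  refl (forall (ρ : Eq Nat (succ (succ (succ (succ (succ zero))))) (succ (succ (succ (succ (succ zero)))))), Nat) (fun (q : Eq Nat (succ (succ (succ (succ (succ zero))))) (succ (succ (succ (succ (succ zero)))))) => succ (succ zero))
the term's type:
  Eq (forall (ρ : Eq Nat (succ (succ (succ (succ (succ zero))))) (succ (succ (succ (succ (succ zero)))))), Nat) (fun (q : Eq Nat (succ (succ (succ (succ (succ zero))))) (succ (succ (succ (succ (succ zero)))))) => succ (succ zero)) (fun (y : Eq Nat (succ (succ (succ (succ (succ zero))))) (succ (succ (succ (succ (succ zero)))))) => succ (succ zero))
observation: contracting a beta-redex first, the term normalizes in 15 steps.


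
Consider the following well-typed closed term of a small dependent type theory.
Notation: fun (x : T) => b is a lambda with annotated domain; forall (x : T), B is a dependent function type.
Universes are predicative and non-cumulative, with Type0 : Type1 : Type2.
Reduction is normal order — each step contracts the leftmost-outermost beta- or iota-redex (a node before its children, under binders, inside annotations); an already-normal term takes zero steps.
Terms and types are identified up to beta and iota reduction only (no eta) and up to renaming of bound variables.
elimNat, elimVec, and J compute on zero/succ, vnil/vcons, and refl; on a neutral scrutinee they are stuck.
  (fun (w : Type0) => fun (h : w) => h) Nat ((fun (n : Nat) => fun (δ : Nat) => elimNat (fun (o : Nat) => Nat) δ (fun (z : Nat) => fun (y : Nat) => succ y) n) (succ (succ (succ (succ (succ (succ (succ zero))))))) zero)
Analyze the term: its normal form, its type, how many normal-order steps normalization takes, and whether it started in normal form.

normal form:
  succ (succ (succ (succ (succ (succ (succ zero))))))
the term's type:
  Nat
normal-order step count: 26
term was already normal: no
first contracted redex: a beta-redex


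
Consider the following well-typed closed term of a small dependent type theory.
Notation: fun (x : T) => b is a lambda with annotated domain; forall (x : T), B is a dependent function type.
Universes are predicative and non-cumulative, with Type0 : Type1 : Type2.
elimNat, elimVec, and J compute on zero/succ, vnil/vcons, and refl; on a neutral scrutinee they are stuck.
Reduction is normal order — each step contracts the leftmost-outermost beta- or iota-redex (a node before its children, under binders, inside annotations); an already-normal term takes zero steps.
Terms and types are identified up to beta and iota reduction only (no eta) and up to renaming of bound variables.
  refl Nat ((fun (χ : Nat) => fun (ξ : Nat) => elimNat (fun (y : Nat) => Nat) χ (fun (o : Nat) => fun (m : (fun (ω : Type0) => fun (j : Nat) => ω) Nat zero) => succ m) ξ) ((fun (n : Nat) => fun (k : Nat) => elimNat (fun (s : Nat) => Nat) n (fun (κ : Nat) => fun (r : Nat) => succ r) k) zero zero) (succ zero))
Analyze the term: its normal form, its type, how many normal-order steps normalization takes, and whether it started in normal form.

resulting normal form:
  refl Nat (succ zero)
inferred type:
  Eq Nat (succ zero) (succ zero)
normal-order step count: 9
started in normal form: no
first contracted redex: a beta-redex


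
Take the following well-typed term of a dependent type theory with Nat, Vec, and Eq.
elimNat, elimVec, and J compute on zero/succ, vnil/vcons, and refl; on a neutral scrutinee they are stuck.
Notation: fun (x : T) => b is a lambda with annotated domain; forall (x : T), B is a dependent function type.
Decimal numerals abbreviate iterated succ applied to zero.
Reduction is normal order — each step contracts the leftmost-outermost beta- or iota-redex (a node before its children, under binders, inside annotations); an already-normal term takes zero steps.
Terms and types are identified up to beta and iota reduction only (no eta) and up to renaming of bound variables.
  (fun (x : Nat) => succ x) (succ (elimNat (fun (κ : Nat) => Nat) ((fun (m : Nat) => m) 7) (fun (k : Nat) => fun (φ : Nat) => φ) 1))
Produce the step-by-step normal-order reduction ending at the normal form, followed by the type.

normal-order reduction sequence:
  (fun (x : Nat) => succ x) (succ (elimNat (fun (κ : Nat) => Nat) ((fun (m : Nat) => m) 7) (fun (k : Nat) => fun (φ : Nat) => φ) 1))
  ~> succ (succ (elimNat (fun (x : Nat) => Nat) ((fun (κ : Nat) => κ) 7) (fun (m : Nat) => fun (k : Nat) => k) 1))
  ~> succ (succ ((fun (x : Nat) => fun (κ : Nat) => κ) 0 (elimNat (fun (m : Nat) => Nat) ((fun (k : Nat) => k) 7) (fun (φ : Nat) => fun (d : Nat) => d) 0)))
  ~> succ (succ ((fun (x : Nat) => x) (elimNat (fun (κ : Nat) => Nat) ((fun (m : Nat) => m) 7) (fun (k : Nat) => fun (φ : Nat) => φ) 0)))
  ~> succ (succ (elimNat (fun (x : Nat) => Nat) ((fun (κ : Nat) => κ) 7) (fun (m : Nat) => fun (k : Nat) => k) 0))
  ~> succ (succ ((fun (x : Nat) => x) 7))
  ~> 9
the term's type:
  Nat


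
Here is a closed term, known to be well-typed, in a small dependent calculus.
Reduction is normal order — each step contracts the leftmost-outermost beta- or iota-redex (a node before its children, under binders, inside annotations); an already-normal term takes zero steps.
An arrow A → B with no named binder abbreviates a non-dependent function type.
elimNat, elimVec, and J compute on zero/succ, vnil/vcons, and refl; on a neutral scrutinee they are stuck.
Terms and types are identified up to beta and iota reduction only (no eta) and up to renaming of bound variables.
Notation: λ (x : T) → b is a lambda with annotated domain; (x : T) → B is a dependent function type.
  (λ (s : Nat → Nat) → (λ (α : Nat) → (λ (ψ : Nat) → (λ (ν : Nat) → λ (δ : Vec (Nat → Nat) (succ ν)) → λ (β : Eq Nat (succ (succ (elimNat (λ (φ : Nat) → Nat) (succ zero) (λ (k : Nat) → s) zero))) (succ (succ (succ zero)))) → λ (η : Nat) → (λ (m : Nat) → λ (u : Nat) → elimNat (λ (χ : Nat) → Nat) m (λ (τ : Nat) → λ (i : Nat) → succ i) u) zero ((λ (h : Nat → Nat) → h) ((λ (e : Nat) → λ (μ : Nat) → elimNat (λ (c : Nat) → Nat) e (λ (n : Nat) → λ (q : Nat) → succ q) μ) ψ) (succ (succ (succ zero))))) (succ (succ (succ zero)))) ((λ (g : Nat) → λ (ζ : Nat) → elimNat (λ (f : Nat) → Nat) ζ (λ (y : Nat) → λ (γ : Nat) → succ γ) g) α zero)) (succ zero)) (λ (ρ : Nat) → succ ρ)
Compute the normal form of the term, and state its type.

normal form:
  λ (s : Vec (Nat → Nat) (succ (succ (succ (succ zero))))) → λ (α : Eq Nat (succ (succ (succ zero))) (succ (succ (succ zero)))) → λ (ψ : Nat) → succ (succ (succ (succ zero)))
the term's type:
  Vec (Nat → Nat) (succ (succ (succ (succ zero)))) → Eq Nat (succ (succ (succ zero))) (succ (succ (succ zero))) → Nat → Nat


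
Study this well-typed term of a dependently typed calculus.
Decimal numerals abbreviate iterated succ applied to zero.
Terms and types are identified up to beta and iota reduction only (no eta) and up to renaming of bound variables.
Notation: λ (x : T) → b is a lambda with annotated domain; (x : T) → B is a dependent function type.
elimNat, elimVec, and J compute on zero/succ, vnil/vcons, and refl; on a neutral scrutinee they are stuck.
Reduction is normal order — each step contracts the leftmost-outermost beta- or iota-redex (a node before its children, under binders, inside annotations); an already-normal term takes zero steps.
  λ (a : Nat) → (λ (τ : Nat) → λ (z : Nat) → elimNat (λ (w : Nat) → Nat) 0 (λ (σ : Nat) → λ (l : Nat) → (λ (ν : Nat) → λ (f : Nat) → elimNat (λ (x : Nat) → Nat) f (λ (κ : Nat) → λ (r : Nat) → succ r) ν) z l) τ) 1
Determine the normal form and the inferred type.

normal form:
  λ (a : Nat) → λ (τ : Nat) → elimNat (λ (z : Nat) → Nat) 0 (λ (w : Nat) → λ (σ : Nat) → succ σ) τ
inferred type:
  (a : Nat) → (τ : Nat) → Nat
observation: the first redex contracted is a beta-redex; the normal form is reached in 7 normal-order steps.


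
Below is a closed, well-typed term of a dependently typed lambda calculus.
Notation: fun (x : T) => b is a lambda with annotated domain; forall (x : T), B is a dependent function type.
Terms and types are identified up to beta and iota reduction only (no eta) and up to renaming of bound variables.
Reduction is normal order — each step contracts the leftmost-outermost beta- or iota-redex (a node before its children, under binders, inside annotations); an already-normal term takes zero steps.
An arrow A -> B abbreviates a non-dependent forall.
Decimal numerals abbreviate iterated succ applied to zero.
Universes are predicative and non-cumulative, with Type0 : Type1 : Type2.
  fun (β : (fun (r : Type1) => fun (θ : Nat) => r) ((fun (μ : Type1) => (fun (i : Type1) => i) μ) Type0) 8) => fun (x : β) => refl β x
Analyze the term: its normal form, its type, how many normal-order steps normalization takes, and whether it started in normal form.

normal form:
  fun (β : Type0) => fun (r : β) => refl β r
inferred type:
  forall (β : Type0), forall (r : β), Eq β r r
reduction steps (normal order): 4
already normal: no
first contracted redex: a beta-redex


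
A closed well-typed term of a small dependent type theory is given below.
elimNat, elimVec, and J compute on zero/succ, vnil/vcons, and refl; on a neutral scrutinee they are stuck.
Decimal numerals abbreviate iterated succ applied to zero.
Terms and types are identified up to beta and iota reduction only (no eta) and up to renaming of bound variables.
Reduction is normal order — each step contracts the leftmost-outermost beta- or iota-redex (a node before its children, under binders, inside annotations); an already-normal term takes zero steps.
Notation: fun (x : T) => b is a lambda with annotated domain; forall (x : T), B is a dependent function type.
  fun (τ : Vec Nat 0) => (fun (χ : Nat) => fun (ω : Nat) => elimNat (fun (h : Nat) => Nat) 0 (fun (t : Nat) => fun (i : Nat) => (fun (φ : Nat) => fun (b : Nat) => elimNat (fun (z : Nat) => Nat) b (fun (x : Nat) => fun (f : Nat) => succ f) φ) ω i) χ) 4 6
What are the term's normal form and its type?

normal form:
  fun (τ : Vec Nat 0) => 24
type:
  forall (τ : Vec Nat 0), Nat
observation: 99 normal-order steps normalize the term, beginning with a beta-redex.


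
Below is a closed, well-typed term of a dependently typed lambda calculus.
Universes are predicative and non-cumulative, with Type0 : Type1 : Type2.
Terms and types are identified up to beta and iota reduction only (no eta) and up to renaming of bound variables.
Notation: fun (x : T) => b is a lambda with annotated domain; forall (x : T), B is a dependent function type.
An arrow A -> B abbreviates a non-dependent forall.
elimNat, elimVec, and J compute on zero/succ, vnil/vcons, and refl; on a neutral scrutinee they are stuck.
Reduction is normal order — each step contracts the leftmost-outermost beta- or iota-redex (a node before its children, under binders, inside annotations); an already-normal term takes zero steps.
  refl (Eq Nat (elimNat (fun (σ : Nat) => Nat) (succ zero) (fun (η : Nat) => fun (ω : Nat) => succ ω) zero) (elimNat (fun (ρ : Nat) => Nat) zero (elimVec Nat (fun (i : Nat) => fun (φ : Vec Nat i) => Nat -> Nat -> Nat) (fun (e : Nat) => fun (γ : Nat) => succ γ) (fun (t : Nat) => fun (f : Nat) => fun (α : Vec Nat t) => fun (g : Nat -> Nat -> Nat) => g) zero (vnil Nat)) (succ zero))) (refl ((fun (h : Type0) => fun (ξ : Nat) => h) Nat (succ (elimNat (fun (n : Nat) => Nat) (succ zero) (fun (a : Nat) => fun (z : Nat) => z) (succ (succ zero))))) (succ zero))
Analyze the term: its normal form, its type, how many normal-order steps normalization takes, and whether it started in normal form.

reduced normal form:
  refl (Eq Nat (succ zero) (succ zero)) (refl Nat (succ zero))
inferred type:
  Eq (Eq Nat (succ zero) (succ zero)) (refl Nat (succ zero)) (refl Nat (succ zero))
normal-order step count: 8
already normal: no
first contracted redex: an elimNat iota-redex


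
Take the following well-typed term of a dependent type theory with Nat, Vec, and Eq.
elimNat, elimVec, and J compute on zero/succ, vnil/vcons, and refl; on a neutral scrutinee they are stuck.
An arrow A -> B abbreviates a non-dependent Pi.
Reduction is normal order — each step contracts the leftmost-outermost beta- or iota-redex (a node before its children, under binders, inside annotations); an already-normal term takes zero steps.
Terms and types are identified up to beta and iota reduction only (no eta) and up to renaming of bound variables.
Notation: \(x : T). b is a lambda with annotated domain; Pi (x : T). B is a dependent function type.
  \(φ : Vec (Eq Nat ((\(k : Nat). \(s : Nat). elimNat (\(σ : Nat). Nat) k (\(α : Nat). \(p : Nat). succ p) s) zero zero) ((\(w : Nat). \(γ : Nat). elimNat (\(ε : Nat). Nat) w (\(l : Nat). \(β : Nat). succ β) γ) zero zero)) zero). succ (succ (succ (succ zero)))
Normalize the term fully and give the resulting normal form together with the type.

normal form:
  \(φ : Vec (Eq Nat zero zero) zero). succ (succ (succ (succ zero)))
inferred type:
  Vec (Eq Nat zero zero) zero -> Nat
observation: 6 normal-order steps normalize the term, beginning with a beta-redex.


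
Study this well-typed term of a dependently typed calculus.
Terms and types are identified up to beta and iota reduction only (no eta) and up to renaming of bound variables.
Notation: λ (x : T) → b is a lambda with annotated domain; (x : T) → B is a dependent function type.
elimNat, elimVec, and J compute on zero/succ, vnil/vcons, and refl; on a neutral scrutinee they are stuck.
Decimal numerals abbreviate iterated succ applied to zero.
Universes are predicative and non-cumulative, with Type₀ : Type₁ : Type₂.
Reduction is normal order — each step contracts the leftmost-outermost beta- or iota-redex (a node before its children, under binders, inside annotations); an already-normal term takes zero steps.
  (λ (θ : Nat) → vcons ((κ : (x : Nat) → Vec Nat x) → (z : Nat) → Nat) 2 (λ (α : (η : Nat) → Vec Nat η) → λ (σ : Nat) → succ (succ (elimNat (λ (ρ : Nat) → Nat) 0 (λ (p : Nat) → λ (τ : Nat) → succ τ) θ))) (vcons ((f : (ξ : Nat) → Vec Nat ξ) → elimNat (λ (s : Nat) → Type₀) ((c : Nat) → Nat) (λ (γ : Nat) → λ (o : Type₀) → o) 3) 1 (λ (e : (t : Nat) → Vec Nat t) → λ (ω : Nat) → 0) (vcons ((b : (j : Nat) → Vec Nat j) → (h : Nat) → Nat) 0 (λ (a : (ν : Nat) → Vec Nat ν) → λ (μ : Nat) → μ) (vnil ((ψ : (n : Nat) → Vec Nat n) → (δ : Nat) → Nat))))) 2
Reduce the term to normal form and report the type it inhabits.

resulting normal form:
  vcons ((θ : (κ : Nat) → Vec Nat κ) → (x : Nat) → Nat) 2 (λ (z : (α : Nat) → Vec Nat α) → λ (η : Nat) → 4) (vcons ((σ : (ρ : Nat) → Vec Nat ρ) → (p : Nat) → Nat) 1 (λ (τ : (f : Nat) → Vec Nat f) → λ (ξ : Nat) → 0) (vcons ((s : (c : Nat) → Vec Nat c) → (γ : Nat) → Nat) 0 (λ (o : (e : Nat) → Vec Nat e) → λ (t : Nat) → t) (vnil ((ω : (b : Nat) → Vec Nat b) → (j : Nat) → Nat))))
type:
  Vec ((θ : (κ : Nat) → Vec Nat κ) → (x : Nat) → Nat) 3


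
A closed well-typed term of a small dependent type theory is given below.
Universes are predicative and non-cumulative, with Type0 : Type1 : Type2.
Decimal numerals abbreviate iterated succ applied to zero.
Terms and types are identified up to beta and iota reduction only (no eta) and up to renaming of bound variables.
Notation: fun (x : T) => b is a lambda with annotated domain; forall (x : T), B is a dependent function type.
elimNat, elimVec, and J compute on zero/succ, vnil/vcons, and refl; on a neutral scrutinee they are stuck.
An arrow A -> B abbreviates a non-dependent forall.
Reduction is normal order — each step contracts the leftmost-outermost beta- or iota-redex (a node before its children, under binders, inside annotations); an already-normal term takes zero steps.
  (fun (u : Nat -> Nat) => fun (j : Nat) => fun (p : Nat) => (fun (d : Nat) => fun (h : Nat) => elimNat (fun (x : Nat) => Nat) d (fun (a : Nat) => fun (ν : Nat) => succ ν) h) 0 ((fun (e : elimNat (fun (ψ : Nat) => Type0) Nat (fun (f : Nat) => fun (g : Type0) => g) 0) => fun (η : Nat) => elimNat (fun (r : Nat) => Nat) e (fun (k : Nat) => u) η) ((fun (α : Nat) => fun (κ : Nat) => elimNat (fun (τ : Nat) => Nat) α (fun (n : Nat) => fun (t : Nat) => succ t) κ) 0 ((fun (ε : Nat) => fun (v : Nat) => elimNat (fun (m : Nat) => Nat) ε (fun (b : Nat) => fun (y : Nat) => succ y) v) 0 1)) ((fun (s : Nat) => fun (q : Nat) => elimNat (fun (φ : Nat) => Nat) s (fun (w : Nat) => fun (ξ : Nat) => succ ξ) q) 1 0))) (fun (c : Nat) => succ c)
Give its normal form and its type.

normal form:
  fun (u : Nat) => fun (j : Nat) => 2
type:
  Nat -> Nat -> Nat


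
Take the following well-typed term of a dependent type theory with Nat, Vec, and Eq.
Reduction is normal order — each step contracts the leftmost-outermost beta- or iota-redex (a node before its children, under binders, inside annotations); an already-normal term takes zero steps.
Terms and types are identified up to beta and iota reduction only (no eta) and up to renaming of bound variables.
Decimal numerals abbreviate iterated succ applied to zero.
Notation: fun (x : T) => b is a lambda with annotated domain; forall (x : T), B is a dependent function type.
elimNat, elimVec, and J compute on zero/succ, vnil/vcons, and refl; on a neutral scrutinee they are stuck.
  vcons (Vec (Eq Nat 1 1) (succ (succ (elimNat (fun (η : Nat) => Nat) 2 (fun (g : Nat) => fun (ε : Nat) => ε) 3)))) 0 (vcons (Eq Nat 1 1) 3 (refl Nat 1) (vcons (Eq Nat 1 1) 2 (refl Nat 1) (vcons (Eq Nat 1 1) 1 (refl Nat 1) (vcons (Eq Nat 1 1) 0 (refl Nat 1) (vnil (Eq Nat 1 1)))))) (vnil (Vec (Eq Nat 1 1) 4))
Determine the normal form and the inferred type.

resulting normal form:
  vcons (Vec (Eq Nat 1 1) 4) 0 (vcons (Eq Nat 1 1) 3 (refl Nat 1) (vcons (Eq Nat 1 1) 2 (refl Nat 1) (vcons (Eq Nat 1 1) 1 (refl Nat 1) (vcons (Eq Nat 1 1) 0 (refl Nat 1) (vnil (Eq Nat 1 1)))))) (vnil (Vec (Eq Nat 1 1) 4))
inferred type:
  Vec (Vec (Eq Nat 1 1) 4) 1
observation: reduction starts at an elimNat iota-redex, and 10 normal-order steps reach the normal form.


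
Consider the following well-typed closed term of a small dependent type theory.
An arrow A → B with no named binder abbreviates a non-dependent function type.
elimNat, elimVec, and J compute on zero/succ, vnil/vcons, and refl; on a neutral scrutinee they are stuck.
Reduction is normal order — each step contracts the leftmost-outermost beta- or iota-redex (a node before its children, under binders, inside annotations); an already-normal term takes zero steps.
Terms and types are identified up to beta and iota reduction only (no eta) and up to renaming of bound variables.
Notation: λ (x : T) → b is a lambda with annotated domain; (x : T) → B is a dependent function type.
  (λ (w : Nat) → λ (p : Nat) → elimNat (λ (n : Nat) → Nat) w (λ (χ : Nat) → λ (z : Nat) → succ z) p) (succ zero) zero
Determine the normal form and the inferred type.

reduced normal form:
  succ zero
inferred type:
  Nat
observation: 3 normal-order steps normalize the term, beginning with a beta-redex.


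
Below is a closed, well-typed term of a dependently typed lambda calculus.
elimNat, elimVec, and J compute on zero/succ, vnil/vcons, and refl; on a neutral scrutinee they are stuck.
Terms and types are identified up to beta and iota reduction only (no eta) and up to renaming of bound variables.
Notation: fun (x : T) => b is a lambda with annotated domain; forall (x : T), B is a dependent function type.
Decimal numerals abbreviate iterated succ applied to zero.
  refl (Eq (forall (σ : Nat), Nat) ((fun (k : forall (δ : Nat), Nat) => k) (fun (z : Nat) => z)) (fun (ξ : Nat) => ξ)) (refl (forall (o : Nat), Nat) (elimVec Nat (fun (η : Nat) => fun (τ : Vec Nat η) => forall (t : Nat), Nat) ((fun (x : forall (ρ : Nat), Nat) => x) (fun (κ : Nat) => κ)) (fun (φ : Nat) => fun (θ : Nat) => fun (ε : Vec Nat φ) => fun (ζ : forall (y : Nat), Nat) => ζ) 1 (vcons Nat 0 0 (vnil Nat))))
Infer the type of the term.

the term's type:
  Eq (Eq (forall (σ : Nat), Nat) (fun (k : Nat) => k) (fun (δ : Nat) => δ)) (refl (forall (z : Nat), Nat) (fun (ξ : Nat) => ξ)) (refl (forall (o : Nat), Nat) (fun (η : Nat) => η))


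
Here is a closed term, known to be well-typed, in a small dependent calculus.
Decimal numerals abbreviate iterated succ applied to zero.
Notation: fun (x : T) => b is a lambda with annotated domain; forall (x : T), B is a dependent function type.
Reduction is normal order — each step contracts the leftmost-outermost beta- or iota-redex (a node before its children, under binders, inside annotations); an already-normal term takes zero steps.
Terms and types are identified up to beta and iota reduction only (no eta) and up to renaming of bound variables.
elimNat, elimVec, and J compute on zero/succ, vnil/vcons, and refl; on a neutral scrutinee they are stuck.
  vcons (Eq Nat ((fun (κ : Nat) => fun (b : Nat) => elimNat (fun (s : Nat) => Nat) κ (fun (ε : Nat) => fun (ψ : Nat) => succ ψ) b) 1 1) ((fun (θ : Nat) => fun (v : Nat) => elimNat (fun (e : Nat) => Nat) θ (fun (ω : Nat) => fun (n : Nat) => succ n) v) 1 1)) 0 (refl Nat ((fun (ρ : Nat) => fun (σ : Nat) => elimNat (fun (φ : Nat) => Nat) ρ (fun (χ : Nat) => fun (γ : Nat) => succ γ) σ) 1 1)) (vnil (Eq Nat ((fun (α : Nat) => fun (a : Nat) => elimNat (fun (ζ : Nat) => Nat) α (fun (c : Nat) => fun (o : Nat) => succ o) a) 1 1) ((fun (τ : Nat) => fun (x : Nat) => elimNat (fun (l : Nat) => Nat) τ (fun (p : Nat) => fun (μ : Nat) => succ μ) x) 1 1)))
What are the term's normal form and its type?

normal form:
  vcons (Eq Nat 2 2) 0 (refl Nat 2) (vnil (Eq Nat 2 2))
inferred type:
  Vec (Eq Nat 2 2) 1
observation: normalization takes exactly 30 steps under the normal-order strategy.


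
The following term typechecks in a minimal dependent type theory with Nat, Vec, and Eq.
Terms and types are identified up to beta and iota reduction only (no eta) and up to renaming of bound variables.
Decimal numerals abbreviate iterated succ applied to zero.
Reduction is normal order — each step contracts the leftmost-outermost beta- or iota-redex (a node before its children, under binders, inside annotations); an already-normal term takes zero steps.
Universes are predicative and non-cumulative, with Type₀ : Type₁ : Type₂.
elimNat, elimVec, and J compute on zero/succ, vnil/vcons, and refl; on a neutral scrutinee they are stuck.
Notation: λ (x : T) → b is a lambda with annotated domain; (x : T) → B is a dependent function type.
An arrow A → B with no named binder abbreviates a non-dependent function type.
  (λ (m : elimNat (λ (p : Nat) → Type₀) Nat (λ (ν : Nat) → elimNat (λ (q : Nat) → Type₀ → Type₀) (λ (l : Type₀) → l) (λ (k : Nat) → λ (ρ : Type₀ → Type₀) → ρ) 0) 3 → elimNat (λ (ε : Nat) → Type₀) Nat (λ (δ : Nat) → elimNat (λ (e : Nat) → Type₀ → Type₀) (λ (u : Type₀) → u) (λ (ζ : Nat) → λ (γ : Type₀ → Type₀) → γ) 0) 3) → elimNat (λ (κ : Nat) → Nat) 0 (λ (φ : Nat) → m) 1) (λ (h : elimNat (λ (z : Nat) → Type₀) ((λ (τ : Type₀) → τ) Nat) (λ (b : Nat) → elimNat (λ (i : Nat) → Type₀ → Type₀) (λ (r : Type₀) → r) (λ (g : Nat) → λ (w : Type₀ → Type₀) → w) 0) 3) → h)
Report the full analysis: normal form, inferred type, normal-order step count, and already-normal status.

resulting normal form:
  0
type:
  Nat
steps to reach normal form (normal order): 5
term was already normal: no
first redex: a beta-redex
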